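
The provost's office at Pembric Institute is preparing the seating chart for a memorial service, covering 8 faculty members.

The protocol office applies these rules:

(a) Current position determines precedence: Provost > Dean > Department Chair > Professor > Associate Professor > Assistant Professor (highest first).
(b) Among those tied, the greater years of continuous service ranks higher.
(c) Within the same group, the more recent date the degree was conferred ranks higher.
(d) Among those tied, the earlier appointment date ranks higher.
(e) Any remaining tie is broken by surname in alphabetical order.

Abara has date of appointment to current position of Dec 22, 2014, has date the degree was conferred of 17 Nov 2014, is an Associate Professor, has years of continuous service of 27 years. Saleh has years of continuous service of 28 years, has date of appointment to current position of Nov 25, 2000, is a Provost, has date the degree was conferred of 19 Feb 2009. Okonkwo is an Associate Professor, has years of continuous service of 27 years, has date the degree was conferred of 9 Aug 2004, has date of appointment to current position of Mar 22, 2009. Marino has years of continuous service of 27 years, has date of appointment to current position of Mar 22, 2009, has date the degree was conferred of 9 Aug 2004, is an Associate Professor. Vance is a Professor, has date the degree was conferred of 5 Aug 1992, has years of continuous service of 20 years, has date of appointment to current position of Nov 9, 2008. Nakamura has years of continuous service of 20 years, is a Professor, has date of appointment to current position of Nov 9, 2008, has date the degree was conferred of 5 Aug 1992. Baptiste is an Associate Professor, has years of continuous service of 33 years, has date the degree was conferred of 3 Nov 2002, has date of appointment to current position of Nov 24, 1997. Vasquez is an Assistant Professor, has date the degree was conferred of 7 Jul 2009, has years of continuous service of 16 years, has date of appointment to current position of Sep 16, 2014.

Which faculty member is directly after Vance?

By current position: Saleh (Provost); then Nakamura and Vance (Professor); then Baptiste, Abara, Marino and Okonkwo (Associate Professor); then Vasquez (Assistant Professor).
Nakamura and Vance both have years of continuous service 20 years, so the next rule applies.
Nakamura and Vance both have date the degree was conferred 5 Aug 1992, so the next rule applies.
Nakamura and Vance both have date of appointment to current position Nov 9, 2008, so the next rule applies.
Among Nakamura and Vance, alphabetically by surname: Nakamura before Vance.
Among Baptiste, Abara, Marino and Okonkwo, by years of continuous service (higher first): Baptiste (33 years) before Abara, Marino and Okonkwo (27 years).
Among Abara, Marino and Okonkwo, by date the degree was conferred (later first): Abara (17 Nov 2014) before Marino and Okonkwo (9 Aug 2004).
Marino and Okonkwo both have date of appointment to current position Mar 22, 2009, so the next rule applies.
Among Marino and Okonkwo, alphabetically by surname: Marino before Okonkwo.
Order: Saleh, Nakamura, Vance, Baptiste, Abara, Marino, Okonkwo, Vasquez.

Baptiste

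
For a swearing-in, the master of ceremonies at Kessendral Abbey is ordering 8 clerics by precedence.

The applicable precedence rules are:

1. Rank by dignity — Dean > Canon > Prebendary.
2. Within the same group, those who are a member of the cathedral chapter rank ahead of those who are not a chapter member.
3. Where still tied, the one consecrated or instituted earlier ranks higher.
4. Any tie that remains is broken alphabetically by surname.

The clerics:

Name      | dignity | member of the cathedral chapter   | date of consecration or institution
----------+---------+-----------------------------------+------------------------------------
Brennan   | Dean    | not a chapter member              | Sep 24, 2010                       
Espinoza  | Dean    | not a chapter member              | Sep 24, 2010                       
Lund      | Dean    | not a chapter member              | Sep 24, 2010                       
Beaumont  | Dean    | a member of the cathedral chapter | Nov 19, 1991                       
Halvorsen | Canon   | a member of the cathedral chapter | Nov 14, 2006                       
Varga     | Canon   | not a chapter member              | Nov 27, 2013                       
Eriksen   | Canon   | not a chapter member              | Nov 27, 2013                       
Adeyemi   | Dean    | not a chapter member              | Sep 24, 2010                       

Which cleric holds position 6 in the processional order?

Halvorsen

By dignity: Beaumont, Adeyemi, Brennan, Espinoza and Lund (Dean); then Halvorsen, Eriksen and Varga (Canon).
Among Beaumont, Adeyemi, Brennan, Espinoza and Lund, a member of the cathedral chapter before not a chapter member: Beaumont (a member of the cathedral chapter) before Adeyemi, Brennan, Espinoza and Lund (not a chapter member).
Adeyemi, Brennan, Espinoza and Lund all have date of consecration or institution Sep 24, 2010, so the next rule applies.
Among Adeyemi, Brennan, Espinoza and Lund, alphabetically by surname: Adeyemi before Brennan before Espinoza before Lund.
Among Halvorsen, Eriksen and Varga, a member of the cathedral chapter before not a chapter member: Halvorsen (a member of the cathedral chapter) before Eriksen and Varga (not a chapter member).
Eriksen and Varga both have date of consecration or institution Nov 27, 2013, so the next rule applies.
Among Eriksen and Varga, alphabetically by surname: Eriksen before Varga.
Order: Beaumont, Adeyemi, Brennan, Espinoza, Lund, Halvorsen, Eriksen, Varga.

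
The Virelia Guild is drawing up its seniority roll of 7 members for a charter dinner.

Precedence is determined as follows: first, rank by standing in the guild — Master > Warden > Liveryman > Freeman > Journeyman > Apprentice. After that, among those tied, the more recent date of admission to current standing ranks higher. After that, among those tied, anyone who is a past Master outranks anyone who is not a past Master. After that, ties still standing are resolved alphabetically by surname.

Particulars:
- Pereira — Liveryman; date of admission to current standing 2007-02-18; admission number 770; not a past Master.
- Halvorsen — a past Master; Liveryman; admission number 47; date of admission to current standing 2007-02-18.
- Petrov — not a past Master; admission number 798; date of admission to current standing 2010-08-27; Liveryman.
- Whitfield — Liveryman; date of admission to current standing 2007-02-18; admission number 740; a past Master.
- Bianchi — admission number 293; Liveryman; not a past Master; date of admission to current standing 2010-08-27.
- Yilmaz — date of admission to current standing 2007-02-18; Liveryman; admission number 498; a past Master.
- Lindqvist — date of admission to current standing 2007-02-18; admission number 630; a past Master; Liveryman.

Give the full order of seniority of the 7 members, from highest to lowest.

By standing in the guild: Bianchi, Petrov, Halvorsen, Lindqvist, Whitfield, Yilmaz and Pereira (Liveryman).
Among Bianchi, Petrov, Halvorsen, Lindqvist, Whitfield, Yilmaz and Pereira, by date of admission to current standing (later first): Bianchi and Petrov (2010-08-27) before Halvorsen, Lindqvist, Whitfield, Yilmaz and Pereira (2007-02-18).
Bianchi and Petrov are each not a past Master, so the next rule applies.
Among Bianchi and Petrov, alphabetically by surname: Bianchi before Petrov.
Among Halvorsen, Lindqvist, Whitfield, Yilmaz and Pereira, a past Master before not a past Master: Halvorsen, Lindqvist, Whitfield and Yilmaz (a past Master) before Pereira (not a past Master).
Among Halvorsen, Lindqvist, Whitfield and Yilmaz, alphabetically by surname: Halvorsen before Lindqvist before Whitfield before Yilmaz.
Full order: Bianchi, Petrov, Halvorsen, Lindqvist, Whitfield, Yilmaz, Pereira.

Bianchi, Petrov, Halvorsen, Lindqvist, Whitfield, Yilmaz, Pereira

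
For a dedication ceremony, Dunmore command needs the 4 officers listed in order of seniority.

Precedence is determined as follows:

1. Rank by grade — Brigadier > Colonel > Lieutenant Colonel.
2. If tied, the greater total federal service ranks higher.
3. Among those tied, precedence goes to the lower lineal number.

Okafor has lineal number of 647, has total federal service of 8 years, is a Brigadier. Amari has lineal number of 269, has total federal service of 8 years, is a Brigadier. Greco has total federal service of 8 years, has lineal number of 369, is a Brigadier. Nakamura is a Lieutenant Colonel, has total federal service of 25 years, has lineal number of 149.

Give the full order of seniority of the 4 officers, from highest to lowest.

By grade: Amari, Greco and Okafor (Brigadier); then Nakamura (Lieutenant Colonel).
Amari, Greco and Okafor all have total federal service 8 years, so the next rule applies.
Among Amari, Greco and Okafor, by lineal number (lower first): Amari (269) before Greco (369) before Okafor (647).
Full order: Amari, Greco, Okafor, Nakamura.

Amari, Greco, Okafor, Nakamura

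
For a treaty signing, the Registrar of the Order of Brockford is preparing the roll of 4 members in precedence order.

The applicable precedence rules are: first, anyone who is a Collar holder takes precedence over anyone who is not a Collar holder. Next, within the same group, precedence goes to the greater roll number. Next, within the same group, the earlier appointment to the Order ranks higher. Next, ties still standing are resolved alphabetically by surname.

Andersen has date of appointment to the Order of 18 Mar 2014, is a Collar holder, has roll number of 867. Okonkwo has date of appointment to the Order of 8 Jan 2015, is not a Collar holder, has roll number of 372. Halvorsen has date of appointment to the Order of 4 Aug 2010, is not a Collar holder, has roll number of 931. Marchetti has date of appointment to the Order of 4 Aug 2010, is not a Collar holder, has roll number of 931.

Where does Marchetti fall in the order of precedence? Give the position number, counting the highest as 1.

3

By the first rule: Andersen (a Collar holder); then Halvorsen, Marchetti and Okonkwo (each not a Collar holder).
Among Halvorsen, Marchetti and Okonkwo, by roll number (higher first): Halvorsen and Marchetti (931) before Okonkwo (372).
Halvorsen and Marchetti both have date of appointment to the Order 4 Aug 2010, so the next rule applies.
Among Halvorsen and Marchetti, alphabetically by surname: Halvorsen before Marchetti.
Order: Andersen, Halvorsen, Marchetti, Okonkwo. So position 3.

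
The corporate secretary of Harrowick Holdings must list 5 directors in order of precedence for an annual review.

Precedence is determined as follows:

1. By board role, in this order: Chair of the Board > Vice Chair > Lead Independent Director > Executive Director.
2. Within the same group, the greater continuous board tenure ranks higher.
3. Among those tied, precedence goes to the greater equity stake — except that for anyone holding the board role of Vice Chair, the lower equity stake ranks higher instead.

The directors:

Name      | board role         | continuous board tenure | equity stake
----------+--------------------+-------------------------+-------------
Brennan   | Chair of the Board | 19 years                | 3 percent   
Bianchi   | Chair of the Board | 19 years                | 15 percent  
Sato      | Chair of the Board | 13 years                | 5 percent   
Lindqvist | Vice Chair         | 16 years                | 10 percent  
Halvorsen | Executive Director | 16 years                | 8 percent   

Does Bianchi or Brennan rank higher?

Bianchi

By board role: Bianchi, Brennan and Sato (Chair of the Board); then Lindqvist (Vice Chair); then Halvorsen (Executive Director).
Among Bianchi, Brennan and Sato, by continuous board tenure (higher first): Bianchi and Brennan (19 years) before Sato (13 years).
Among Bianchi and Brennan, by equity stake (higher first): Bianchi (15 percent) before Brennan (3 percent).
So Bianchi takes precedence.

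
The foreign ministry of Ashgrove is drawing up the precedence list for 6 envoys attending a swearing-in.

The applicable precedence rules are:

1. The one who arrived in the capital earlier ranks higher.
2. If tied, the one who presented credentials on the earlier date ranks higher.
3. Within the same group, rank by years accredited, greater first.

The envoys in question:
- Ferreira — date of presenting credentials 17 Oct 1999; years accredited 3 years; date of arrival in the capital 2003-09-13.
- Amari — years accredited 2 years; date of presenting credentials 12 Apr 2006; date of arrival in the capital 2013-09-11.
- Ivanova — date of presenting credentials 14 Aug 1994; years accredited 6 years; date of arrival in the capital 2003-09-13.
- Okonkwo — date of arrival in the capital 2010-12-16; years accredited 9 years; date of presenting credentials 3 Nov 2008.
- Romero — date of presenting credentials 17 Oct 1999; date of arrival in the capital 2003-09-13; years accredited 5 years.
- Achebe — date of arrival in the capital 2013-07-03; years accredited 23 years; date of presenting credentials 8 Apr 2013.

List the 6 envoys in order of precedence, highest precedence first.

Ivanova, Romero, Ferreira, Okonkwo, Achebe, Amari

By date of arrival in the capital (earlier first): Ivanova, Romero and Ferreira (each 2003-09-13); then Okonkwo (2010-12-16); then Achebe (2013-07-03); then Amari (2013-09-11).
Among Ivanova, Romero and Ferreira, by date of presenting credentials (earlier first): Ivanova (14 Aug 1994) before Romero and Ferreira (17 Oct 1999).
Among Romero and Ferreira, by years accredited (higher first): Romero (5 years) before Ferreira (3 years).
Full order: Ivanova, Romero, Ferreira, Okonkwo, Achebe, Amari.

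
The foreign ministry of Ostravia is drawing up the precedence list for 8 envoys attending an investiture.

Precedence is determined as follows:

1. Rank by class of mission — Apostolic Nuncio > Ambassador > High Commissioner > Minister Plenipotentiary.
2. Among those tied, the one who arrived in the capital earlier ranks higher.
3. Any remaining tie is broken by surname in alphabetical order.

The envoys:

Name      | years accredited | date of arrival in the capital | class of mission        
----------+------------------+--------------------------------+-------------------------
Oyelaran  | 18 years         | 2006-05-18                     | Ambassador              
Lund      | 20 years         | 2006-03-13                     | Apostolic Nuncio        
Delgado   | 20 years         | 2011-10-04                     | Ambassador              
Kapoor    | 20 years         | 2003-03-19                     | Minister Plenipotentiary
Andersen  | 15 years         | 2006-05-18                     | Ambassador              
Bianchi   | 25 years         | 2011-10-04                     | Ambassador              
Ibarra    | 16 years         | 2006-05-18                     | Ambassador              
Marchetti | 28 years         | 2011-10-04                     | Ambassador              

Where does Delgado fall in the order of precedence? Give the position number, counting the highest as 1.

By class of mission: Lund (Apostolic Nuncio); then Andersen, Ibarra, Oyelaran, Bianchi, Delgado and Marchetti (Ambassador); then Kapoor (Minister Plenipotentiary).
Among Andersen, Ibarra, Oyelaran, Bianchi, Delgado and Marchetti, by date of arrival in the capital (earlier first): Andersen, Ibarra and Oyelaran (2006-05-18) before Bianchi, Delgado and Marchetti (2011-10-04).
Among Andersen, Ibarra and Oyelaran, alphabetically by surname: Andersen before Ibarra before Oyelaran.
Among Bianchi, Delgado and Marchetti, alphabetically by surname: Bianchi before Delgado before Marchetti.
Order: Lund, Andersen, Ibarra, Oyelaran, Bianchi, Delgado, Marchetti, Kapoor. So position 6.

6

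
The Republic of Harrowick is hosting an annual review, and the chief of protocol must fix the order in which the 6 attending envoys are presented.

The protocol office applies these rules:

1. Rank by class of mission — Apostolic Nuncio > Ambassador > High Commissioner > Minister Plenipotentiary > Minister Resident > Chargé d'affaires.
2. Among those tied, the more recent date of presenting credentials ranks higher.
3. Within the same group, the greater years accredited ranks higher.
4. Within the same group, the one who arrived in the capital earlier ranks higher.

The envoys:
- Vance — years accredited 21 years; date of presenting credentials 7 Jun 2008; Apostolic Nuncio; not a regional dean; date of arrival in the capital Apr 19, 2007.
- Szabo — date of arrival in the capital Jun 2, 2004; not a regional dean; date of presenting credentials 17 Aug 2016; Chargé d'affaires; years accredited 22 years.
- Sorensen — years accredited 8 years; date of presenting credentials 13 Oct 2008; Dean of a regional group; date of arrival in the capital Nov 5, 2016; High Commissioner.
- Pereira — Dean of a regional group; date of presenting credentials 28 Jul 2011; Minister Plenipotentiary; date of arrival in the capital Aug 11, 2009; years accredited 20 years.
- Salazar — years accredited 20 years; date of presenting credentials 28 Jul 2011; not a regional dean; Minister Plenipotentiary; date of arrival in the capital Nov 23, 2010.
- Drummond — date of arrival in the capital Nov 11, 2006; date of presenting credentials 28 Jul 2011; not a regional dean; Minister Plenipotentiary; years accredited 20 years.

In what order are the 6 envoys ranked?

By class of mission: Vance (Apostolic Nuncio); then Sorensen (High Commissioner); then Drummond, Pereira and Salazar (Minister Plenipotentiary); then Szabo (Chargé d'affaires).
Drummond, Pereira and Salazar all have date of presenting credentials 28 Jul 2011, so the next rule applies.
Drummond, Pereira and Salazar all have years accredited 20 years, so the next rule applies.
Among Drummond, Pereira and Salazar, by date of arrival in the capital (earlier first): Drummond (Nov 11, 2006) before Pereira (Aug 11, 2009) before Salazar (Nov 23, 2010).
Full order: Vance, Sorensen, Drummond, Pereira, Salazar, Szabo.

Vance, Sorensen, Drummond, Pereira, Salazar, Szabo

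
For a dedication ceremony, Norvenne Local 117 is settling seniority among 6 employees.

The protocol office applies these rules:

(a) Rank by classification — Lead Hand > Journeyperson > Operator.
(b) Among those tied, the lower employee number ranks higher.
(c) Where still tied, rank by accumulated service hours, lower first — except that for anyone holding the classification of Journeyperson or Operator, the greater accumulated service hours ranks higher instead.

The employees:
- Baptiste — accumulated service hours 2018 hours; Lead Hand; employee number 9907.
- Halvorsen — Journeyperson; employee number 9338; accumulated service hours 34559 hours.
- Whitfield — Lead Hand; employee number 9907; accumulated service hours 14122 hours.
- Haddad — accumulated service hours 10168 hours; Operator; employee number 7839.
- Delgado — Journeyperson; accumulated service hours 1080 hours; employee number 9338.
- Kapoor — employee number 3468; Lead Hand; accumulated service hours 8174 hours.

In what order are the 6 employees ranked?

Kapoor, Baptiste, Whitfield, Halvorsen, Delgado, Haddad

By classification: Kapoor, Baptiste and Whitfield (Lead Hand); then Halvorsen and Delgado (Journeyperson); then Haddad (Operator).
Among Kapoor, Baptiste and Whitfield, by employee number (lower first): Kapoor (3468) before Baptiste and Whitfield (9907).
Among Baptiste and Whitfield, by accumulated service hours (lower first): Baptiste (2018 hours) before Whitfield (14122 hours).
Halvorsen and Delgado both have employee number 9338, so the next rule applies.
Among Halvorsen and Delgado, by accumulated service hours (higher first) (reversed rule for this group): Halvorsen (34559 hours) before Delgado (1080 hours).
Full order: Kapoor, Baptiste, Whitfield, Halvorsen, Delgado, Haddad.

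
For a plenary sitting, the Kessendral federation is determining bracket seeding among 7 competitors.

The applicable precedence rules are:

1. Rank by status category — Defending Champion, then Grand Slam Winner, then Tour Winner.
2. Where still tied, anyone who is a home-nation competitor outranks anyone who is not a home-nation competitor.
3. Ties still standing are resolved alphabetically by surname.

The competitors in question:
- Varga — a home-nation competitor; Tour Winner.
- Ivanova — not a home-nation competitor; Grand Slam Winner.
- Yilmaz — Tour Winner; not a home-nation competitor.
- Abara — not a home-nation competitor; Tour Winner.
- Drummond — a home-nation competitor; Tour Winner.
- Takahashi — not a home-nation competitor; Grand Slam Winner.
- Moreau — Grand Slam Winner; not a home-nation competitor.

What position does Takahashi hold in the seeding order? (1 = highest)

3

By status category: Ivanova, Moreau and Takahashi (Grand Slam Winner); then Drummond, Varga, Abara and Yilmaz (Tour Winner).
Ivanova, Moreau and Takahashi are each not a home-nation competitor, so the next rule applies.
Among Ivanova, Moreau and Takahashi, alphabetically by surname: Ivanova before Moreau before Takahashi.
Among Drummond, Varga, Abara and Yilmaz, a home-nation competitor before not a home-nation competitor: Drummond and Varga (a home-nation competitor) before Abara and Yilmaz (not a home-nation competitor).
Among Drummond and Varga, alphabetically by surname: Drummond before Varga.
Among Abara and Yilmaz, alphabetically by surname: Abara before Yilmaz.
Order: Ivanova, Moreau, Takahashi, Drummond, Varga, Abara, Yilmaz. So position 3.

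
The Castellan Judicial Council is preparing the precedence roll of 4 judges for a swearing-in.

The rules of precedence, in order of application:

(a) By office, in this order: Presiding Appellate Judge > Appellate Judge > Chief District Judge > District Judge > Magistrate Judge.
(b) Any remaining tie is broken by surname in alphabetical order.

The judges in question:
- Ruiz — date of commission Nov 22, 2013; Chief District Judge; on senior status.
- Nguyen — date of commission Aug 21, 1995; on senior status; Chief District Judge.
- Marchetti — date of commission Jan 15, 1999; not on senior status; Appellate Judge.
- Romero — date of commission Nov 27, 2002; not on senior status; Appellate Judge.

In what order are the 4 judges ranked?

By office: Marchetti and Romero (Appellate Judge); then Nguyen and Ruiz (Chief District Judge).
Among Marchetti and Romero, alphabetically by surname: Marchetti before Romero.
Among Nguyen and Ruiz, alphabetically by surname: Nguyen before Ruiz.
Full order: Marchetti, Romero, Nguyen, Ruiz.

Marchetti, Romero, Nguyen, Ruiz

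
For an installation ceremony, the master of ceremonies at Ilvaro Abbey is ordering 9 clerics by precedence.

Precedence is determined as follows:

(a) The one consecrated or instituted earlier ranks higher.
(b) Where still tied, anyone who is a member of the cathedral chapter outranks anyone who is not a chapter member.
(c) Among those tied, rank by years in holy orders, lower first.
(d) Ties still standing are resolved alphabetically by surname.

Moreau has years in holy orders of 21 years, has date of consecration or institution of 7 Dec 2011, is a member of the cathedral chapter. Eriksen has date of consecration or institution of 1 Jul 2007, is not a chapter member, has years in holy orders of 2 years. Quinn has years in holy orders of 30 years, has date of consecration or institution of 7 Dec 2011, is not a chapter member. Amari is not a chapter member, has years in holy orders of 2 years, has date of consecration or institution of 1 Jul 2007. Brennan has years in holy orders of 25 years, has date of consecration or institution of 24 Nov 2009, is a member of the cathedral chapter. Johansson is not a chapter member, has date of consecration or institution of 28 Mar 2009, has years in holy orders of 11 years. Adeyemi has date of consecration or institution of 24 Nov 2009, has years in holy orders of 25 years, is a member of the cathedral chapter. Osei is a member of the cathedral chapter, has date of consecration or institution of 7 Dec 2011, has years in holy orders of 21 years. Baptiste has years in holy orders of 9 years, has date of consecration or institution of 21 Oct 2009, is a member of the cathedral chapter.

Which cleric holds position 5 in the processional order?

Adeyemi

By date of consecration or institution (earlier first): Amari and Eriksen (both 1 Jul 2007); then Johansson (28 Mar 2009); then Baptiste (21 Oct 2009); then Adeyemi and Brennan (both 24 Nov 2009); then Moreau, Osei and Quinn (each 7 Dec 2011).
Amari and Eriksen are each not a chapter member, so the next rule applies.
Amari and Eriksen both have years in holy orders 2 years, so the next rule applies.
Among Amari and Eriksen, alphabetically by surname: Amari before Eriksen.
Adeyemi and Brennan are each a member of the cathedral chapter, so the next rule applies.
Adeyemi and Brennan both have years in holy orders 25 years, so the next rule applies.
Among Adeyemi and Brennan, alphabetically by surname: Adeyemi before Brennan.
Among Moreau, Osei and Quinn, a member of the cathedral chapter before not a chapter member: Moreau and Osei (a member of the cathedral chapter) before Quinn (not a chapter member).
Moreau and Osei both have years in holy orders 21 years, so the next rule applies.
Among Moreau and Osei, alphabetically by surname: Moreau before Osei.
Order: Amari, Eriksen, Johansson, Baptiste, Adeyemi, Brennan, Moreau, Osei, Quinn.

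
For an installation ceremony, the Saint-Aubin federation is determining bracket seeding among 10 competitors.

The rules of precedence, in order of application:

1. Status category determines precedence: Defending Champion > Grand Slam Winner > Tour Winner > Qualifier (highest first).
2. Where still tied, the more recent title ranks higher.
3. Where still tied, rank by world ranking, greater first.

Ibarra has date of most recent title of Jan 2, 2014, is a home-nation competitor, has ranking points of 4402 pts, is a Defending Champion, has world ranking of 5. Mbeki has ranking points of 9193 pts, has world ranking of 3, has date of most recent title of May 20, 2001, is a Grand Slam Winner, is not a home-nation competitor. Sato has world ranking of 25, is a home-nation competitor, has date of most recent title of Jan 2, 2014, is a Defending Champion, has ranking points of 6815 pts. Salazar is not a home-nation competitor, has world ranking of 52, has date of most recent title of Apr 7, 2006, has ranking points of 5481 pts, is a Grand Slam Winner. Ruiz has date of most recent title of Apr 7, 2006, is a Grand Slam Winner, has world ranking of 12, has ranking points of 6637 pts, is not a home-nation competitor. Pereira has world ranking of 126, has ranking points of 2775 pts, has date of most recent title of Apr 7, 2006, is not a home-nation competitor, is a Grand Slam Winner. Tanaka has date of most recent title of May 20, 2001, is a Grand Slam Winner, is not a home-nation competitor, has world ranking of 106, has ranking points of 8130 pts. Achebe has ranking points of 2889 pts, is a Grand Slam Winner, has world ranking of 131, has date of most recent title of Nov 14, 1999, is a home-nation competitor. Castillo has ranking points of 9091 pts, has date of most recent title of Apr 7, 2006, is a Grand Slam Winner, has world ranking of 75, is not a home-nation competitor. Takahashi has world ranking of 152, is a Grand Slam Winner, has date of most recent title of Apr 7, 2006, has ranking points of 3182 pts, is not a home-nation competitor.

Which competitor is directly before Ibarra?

Sato

By status category: Sato and Ibarra (Defending Champion); then Takahashi, Pereira, Castillo, Salazar, Ruiz, Tanaka, Mbeki and Achebe (Grand Slam Winner).
Sato and Ibarra both have date of most recent title Jan 2, 2014, so the next rule applies.
Among Sato and Ibarra, by world ranking (higher first): Sato (25) before Ibarra (5).
Among Takahashi, Pereira, Castillo, Salazar, Ruiz, Tanaka, Mbeki and Achebe, by date of most recent title (later first): Takahashi, Pereira, Castillo, Salazar and Ruiz (Apr 7, 2006) before Tanaka and Mbeki (May 20, 2001) before Achebe (Nov 14, 1999).
Among Takahashi, Pereira, Castillo, Salazar and Ruiz, by world ranking (higher first): Takahashi (152) before Pereira (126) before Castillo (75) before Salazar (52) before Ruiz (12).
Among Tanaka and Mbeki, by world ranking (higher first): Tanaka (106) before Mbeki (3).
Order: Sato, Ibarra, Takahashi, Pereira, Castillo, Salazar, Ruiz, Tanaka, Mbeki, Achebe.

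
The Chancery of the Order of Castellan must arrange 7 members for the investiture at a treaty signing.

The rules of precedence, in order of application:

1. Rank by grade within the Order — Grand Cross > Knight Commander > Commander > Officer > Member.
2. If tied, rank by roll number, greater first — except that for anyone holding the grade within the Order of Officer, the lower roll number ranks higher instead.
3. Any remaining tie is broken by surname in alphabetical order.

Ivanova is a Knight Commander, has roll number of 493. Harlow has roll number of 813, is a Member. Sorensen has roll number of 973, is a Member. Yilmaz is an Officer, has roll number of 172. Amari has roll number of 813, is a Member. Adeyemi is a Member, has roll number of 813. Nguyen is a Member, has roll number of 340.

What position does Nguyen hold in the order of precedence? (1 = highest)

7

By grade within the Order: Ivanova (Knight Commander); then Yilmaz (Officer); then Sorensen, Adeyemi, Amari, Harlow and Nguyen (Member).
Among Sorensen, Adeyemi, Amari, Harlow and Nguyen, by roll number (higher first): Sorensen (973) before Adeyemi, Amari and Harlow (813) before Nguyen (340).
Among Adeyemi, Amari and Harlow, alphabetically by surname: Adeyemi before Amari before Harlow.
Order: Ivanova, Yilmaz, Sorensen, Adeyemi, Amari, Harlow, Nguyen. So position 7.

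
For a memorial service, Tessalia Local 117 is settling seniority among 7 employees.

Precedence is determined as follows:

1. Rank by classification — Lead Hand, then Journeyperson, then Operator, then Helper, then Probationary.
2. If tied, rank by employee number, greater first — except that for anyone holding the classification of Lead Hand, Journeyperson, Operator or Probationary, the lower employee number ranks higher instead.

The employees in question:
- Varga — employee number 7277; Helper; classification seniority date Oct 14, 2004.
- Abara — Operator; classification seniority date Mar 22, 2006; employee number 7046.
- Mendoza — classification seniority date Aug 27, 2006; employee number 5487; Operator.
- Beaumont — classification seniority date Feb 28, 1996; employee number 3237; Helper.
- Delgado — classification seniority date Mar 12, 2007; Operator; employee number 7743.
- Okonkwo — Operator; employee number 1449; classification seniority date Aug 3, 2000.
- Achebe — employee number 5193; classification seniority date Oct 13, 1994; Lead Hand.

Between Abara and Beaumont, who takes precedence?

Abara

By classification: Achebe (Lead Hand); then Okonkwo, Mendoza, Abara and Delgado (Operator); then Varga and Beaumont (Helper).
Among Okonkwo, Mendoza, Abara and Delgado, by employee number (lower first) (reversed rule for this group): Okonkwo (1449) before Mendoza (5487) before Abara (7046) before Delgado (7743).
Among Varga and Beaumont, by employee number (higher first): Varga (7277) before Beaumont (3237).
So Abara takes precedence.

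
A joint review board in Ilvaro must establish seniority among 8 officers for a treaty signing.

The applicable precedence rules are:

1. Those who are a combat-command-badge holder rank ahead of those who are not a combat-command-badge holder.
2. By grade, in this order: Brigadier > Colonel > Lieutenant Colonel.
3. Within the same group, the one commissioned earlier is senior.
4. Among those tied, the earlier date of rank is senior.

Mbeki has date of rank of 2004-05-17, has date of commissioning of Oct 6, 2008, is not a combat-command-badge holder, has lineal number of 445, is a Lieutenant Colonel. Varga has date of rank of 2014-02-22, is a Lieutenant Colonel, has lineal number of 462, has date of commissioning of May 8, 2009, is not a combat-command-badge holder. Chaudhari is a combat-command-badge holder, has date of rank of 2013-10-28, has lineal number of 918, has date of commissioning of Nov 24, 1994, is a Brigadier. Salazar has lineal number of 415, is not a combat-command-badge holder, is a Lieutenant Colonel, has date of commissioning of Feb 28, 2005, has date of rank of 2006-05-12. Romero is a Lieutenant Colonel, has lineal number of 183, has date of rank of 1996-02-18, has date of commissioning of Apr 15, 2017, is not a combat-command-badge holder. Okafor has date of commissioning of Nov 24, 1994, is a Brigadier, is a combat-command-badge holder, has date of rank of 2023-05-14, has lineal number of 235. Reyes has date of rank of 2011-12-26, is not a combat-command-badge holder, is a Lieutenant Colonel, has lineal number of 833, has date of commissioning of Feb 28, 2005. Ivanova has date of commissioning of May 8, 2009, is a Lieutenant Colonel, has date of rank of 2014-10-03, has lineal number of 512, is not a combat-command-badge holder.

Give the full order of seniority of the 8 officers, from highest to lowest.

Chaudhari, Okafor, Salazar, Reyes, Mbeki, Varga, Ivanova, Romero

By the first rule: Chaudhari and Okafor (both a combat-command-badge holder); then Salazar, Reyes, Mbeki, Varga, Ivanova and Romero (each not a combat-command-badge holder).
Chaudhari and Okafor are each Brigadier, so the next rule applies.
Chaudhari and Okafor both have date of commissioning Nov 24, 1994, so the next rule applies.
Among Chaudhari and Okafor, by date of rank (earlier first): Chaudhari (2013-10-28) before Okafor (2023-05-14).
Salazar, Reyes, Mbeki, Varga, Ivanova and Romero are each Lieutenant Colonel, so the next rule applies.
Among Salazar, Reyes, Mbeki, Varga, Ivanova and Romero, by date of commissioning (earlier first): Salazar and Reyes (Feb 28, 2005) before Mbeki (Oct 6, 2008) before Varga and Ivanova (May 8, 2009) before Romero (Apr 15, 2017).
Among Salazar and Reyes, by date of rank (earlier first): Salazar (2006-05-12) before Reyes (2011-12-26).
Among Varga and Ivanova, by date of rank (earlier first): Varga (2014-02-22) before Ivanova (2014-10-03).
Full order: Chaudhari, Okafor, Salazar, Reyes, Mbeki, Varga, Ivanova, Romero.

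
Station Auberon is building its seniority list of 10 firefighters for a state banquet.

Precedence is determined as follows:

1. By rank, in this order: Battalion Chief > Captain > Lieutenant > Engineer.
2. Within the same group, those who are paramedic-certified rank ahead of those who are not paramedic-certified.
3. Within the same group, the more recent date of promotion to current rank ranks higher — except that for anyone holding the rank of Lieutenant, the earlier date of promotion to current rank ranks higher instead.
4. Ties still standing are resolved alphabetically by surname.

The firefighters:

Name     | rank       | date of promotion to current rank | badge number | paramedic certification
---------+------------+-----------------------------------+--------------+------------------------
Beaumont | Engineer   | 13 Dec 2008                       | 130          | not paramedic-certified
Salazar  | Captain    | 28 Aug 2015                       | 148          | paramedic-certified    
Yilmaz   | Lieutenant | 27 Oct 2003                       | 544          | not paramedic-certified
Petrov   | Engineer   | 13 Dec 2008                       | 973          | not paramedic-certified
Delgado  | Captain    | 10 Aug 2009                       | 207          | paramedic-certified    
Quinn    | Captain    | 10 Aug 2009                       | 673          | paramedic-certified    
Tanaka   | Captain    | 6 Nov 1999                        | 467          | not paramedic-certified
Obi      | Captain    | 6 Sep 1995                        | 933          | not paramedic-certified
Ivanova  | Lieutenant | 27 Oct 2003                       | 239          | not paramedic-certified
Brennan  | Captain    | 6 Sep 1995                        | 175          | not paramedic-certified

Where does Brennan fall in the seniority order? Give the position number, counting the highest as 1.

5

By rank: Salazar, Delgado, Quinn, Tanaka, Brennan and Obi (Captain); then Ivanova and Yilmaz (Lieutenant); then Beaumont and Petrov (Engineer).
Among Salazar, Delgado, Quinn, Tanaka, Brennan and Obi, paramedic-certified before not paramedic-certified: Salazar, Delgado and Quinn (paramedic-certified) before Tanaka, Brennan and Obi (not paramedic-certified).
Among Salazar, Delgado and Quinn, by date of promotion to current rank (later first): Salazar (28 Aug 2015) before Delgado and Quinn (10 Aug 2009).
Among Delgado and Quinn, alphabetically by surname: Delgado before Quinn.
Among Tanaka, Brennan and Obi, by date of promotion to current rank (later first): Tanaka (6 Nov 1999) before Brennan and Obi (6 Sep 1995).
Among Brennan and Obi, alphabetically by surname: Brennan before Obi.
Ivanova and Yilmaz are each not paramedic-certified, so the next rule applies.
Ivanova and Yilmaz both have date of promotion to current rank 27 Oct 2003, so the next rule applies.
Among Ivanova and Yilmaz, alphabetically by surname: Ivanova before Yilmaz.
Beaumont and Petrov are each not paramedic-certified, so the next rule applies.
Beaumont and Petrov both have date of promotion to current rank 13 Dec 2008, so the next rule applies.
Among Beaumont and Petrov, alphabetically by surname: Beaumont before Petrov.
Order: Salazar, Delgado, Quinn, Tanaka, Brennan, Obi, Ivanova, Yilmaz, Beaumont, Petrov. So position 5.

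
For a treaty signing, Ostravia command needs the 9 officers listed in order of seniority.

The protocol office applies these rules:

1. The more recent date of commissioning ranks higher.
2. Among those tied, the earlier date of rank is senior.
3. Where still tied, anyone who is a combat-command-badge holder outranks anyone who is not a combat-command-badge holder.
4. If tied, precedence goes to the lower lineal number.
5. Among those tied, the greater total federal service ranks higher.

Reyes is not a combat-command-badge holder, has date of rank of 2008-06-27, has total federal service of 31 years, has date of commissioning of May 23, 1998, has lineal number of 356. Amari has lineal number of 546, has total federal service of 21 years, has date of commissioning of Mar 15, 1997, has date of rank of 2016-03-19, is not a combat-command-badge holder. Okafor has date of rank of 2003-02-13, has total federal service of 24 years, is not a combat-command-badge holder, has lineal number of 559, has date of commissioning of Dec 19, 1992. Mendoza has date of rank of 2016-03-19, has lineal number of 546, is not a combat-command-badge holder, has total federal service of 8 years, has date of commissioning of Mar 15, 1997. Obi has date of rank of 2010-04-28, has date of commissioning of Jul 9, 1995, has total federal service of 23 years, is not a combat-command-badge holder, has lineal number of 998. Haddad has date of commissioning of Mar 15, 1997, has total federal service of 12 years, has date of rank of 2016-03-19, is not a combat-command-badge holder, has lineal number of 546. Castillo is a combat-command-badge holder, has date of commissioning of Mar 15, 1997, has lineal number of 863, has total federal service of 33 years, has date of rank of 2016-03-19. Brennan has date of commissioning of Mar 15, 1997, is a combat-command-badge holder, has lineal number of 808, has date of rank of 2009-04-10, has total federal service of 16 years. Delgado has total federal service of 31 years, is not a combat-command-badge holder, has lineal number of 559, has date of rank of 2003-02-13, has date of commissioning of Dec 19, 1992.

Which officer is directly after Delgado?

By date of commissioning (later first): Reyes (May 23, 1998); then Brennan, Castillo, Amari, Haddad and Mendoza (each Mar 15, 1997); then Obi (Jul 9, 1995); then Delgado and Okafor (both Dec 19, 1992).
Among Brennan, Castillo, Amari, Haddad and Mendoza, by date of rank (earlier first): Brennan (2009-04-10) before Castillo, Amari, Haddad and Mendoza (2016-03-19).
Among Castillo, Amari, Haddad and Mendoza, a combat-command-badge holder before not a combat-command-badge holder: Castillo (a combat-command-badge holder) before Amari, Haddad and Mendoza (not a combat-command-badge holder).
Amari, Haddad and Mendoza all have lineal number 546, so the next rule applies.
Among Amari, Haddad and Mendoza, by total federal service (higher first): Amari (21 years) before Haddad (12 years) before Mendoza (8 years).
Delgado and Okafor both have date of rank 2003-02-13, so the next rule applies.
Delgado and Okafor are each not a combat-command-badge holder, so the next rule applies.
Delgado and Okafor both have lineal number 559, so the next rule applies.
Among Delgado and Okafor, by total federal service (higher first): Delgado (31 years) before Okafor (24 years).
Order: Reyes, Brennan, Castillo, Amari, Haddad, Mendoza, Obi, Delgado, Okafor.

Okafor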